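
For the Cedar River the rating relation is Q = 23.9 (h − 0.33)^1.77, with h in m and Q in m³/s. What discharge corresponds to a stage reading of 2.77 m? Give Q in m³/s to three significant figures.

Q = 23.9 × (2.77 − 0.33)^1.77 = 23.9 × 2.44^1.77 = 115.9 m³/s

116 m³/s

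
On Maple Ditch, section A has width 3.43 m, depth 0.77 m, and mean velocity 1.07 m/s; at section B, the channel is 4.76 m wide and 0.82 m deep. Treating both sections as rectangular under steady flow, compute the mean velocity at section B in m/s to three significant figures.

0.724 m/s

Q = A₁V₁ = (3.43×0.77) × 1.07 = 2.826 m³/s
A₂ = 4.76 × 0.82 = 3.903 m²
V₂ = Q/A₂ = 2.826/3.903 = 0.7240 m/s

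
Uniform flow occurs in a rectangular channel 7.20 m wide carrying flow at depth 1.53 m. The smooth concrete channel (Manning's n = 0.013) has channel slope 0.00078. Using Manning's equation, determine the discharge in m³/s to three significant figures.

24.8 m³/s

A = b·y = 7.20 × 1.53 = 11.02 m²
P = b + 2y = 7.20 + 2×1.53 = 10.26 m
R = A/P = 11.02/10.26 = 1.074 m
Q = (1/n)·A·R^(2/3)·S^(1/2) = (1/0.013) × 11.02 × 1.074^(2/3) × 0.00078^(1/2) = 24.81 m³/s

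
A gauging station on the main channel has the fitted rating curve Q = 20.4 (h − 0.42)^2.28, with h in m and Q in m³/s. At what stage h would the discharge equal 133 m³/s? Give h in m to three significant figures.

h − h₀ = (Q/C)^(1/b) = (133/20.4)^(1/2.28) = 2.276 m
h = 0.42 + 2.276 = 2.696 m

2.70 m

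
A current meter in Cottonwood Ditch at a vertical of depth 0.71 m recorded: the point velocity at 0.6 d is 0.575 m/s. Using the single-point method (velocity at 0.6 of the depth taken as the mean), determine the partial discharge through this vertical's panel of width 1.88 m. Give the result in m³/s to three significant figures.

v̄ = v₀.₆ = 0.575 m/s
q = v̄ × d × w = 0.5750 × 0.71 × 1.88 = 0.7675 m³/s

0.768 m³/s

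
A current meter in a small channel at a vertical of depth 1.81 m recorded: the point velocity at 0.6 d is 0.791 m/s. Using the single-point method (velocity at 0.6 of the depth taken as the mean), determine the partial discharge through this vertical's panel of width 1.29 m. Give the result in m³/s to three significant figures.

v̄ = v₀.₆ = 0.791 m/s
q = v̄ × d × w = 0.7910 × 1.81 × 1.29 = 1.847 m³/s

1.85 m³/s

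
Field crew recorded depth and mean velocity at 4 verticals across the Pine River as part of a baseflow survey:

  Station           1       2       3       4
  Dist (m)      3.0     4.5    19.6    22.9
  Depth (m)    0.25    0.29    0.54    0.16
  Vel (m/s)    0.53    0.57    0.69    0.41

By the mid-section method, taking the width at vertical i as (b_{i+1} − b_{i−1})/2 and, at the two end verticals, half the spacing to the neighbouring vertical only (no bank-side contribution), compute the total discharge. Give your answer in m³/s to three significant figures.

5.01 m³/s

w_1 = (4.5 − 3.0)/2 = 0.75 m; q_1 = 0.53 × 0.25 × 0.75 = 0.09938 m³/s
w_2 = (19.6 − 3.0)/2 = 8.3 m; q_2 = 0.57 × 0.29 × 8.3 = 1.372 m³/s
w_3 = (22.9 − 4.5)/2 = 9.2 m; q_3 = 0.69 × 0.54 × 9.2 = 3.428 m³/s
w_4 = (22.9 − 19.6)/2 = 1.65 m; q_4 = 0.41 × 0.16 × 1.65 = 0.1082 m³/s
Q = Σ qᵢ = 5.008 m³/s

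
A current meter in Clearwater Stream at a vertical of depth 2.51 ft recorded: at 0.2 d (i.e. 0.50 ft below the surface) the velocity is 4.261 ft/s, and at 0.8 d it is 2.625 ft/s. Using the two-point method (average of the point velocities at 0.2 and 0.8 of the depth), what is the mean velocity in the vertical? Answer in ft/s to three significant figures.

v̄ = (4.261 + 2.625) / 2 = 3.443 ft/s

3.44 ft/s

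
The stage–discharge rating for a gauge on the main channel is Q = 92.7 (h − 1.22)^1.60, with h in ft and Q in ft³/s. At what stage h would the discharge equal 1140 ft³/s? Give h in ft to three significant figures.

h − h₀ = (Q/C)^(1/b) = (1140/92.7)^(1/1.60) = 4.799 ft
h = 1.22 + 4.799 = 6.019 ft

6.02 ft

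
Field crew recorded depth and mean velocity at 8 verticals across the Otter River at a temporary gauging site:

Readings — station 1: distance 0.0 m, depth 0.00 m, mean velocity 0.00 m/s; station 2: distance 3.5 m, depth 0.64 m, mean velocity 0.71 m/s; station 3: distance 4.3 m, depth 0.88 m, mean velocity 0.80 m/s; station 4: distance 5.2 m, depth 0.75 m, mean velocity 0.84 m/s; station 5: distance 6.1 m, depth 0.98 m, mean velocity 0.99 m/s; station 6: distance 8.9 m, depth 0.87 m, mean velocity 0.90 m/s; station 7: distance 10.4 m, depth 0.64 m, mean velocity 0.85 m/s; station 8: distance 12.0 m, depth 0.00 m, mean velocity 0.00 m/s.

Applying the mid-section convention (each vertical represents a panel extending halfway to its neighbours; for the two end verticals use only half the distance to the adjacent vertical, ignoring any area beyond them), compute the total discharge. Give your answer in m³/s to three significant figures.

w_2 = (4.3 − 0.0)/2 = 2.15 m; q_2 = 0.71 × 0.64 × 2.15 = 0.9770 m³/s
w_3 = (5.2 − 3.5)/2 = 0.85 m; q_3 = 0.80 × 0.88 × 0.85 = 0.5984 m³/s
w_4 = (6.1 − 4.3)/2 = 0.9 m; q_4 = 0.84 × 0.75 × 0.9 = 0.5670 m³/s
w_5 = (8.9 − 5.2)/2 = 1.85 m; q_5 = 0.99 × 0.98 × 1.85 = 1.795 m³/s
w_6 = (10.4 − 6.1)/2 = 2.15 m; q_6 = 0.90 × 0.87 × 2.15 = 1.683 m³/s
w_7 = (12.0 − 8.9)/2 = 1.55 m; q_7 = 0.85 × 0.64 × 1.55 = 0.8432 m³/s
Stations 1, 8 contribute zero (depth or velocity is 0).
Q = Σ qᵢ = 6.464 m³/s

6.46 m³/s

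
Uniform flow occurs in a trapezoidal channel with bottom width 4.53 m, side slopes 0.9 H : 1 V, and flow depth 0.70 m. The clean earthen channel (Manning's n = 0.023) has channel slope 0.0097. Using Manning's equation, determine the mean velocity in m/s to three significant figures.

A = (b + z·y)·y = (4.53 + 0.9×0.70)×0.70 = 3.612 m²
P = b + 2y√(1+z²) = 4.53 + 2×0.70×√(1+0.9²) = 6.414 m
R = A/P = 3.612/6.414 = 0.5632 m
Q = (1/n)·A·R^(2/3)·S^(1/2) = (1/0.023) × 3.612 × 0.5632^(2/3) × 0.0097^(1/2) = 10.55 m³/s
V = Q/A = 10.55/3.612 = 2.920 m/s

2.92 m/s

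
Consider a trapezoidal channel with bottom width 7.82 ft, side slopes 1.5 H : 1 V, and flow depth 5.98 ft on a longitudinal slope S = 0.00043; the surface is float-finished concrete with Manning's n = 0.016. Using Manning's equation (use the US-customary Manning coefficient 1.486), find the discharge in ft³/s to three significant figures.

439 ft³/s

A = (b + z·y)·y = (7.82 + 1.5×5.98)×5.98 = 100.4 ft²
P = b + 2y√(1+z²) = 7.82 + 2×5.98×√(1+1.5²) = 29.38 ft
R = A/P = 100.4/29.38 = 3.417 ft
Q = (1.486/n)·A·R^(2/3)·S^(1/2) = (1.486/0.016) × 100.4 × 3.417^(2/3) × 0.00043^(1/2) = 438.7 ft³/s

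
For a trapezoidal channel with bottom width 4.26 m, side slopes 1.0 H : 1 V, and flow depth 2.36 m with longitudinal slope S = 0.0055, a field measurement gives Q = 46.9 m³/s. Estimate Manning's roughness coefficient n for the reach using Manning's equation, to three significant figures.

A = (b + z·y)·y = (4.26 + 1.0×2.36)×2.36 = 15.62 m²
P = b + 2y√(1+z²) = 4.26 + 2×2.36×√(1+1.0²) = 10.94 m
R = A/P = 15.62/10.94 = 1.429 m
n = (1/Q)·A·R^(2/3)·S^(1/2) = (1/46.9) × 15.62 × 1.269 × 0.07416 = 0.03134

0.0313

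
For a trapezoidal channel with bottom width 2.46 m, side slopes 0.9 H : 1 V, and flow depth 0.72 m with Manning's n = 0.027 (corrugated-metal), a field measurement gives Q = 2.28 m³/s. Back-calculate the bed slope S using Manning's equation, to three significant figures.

A = (b + z·y)·y = (2.46 + 0.9×0.72)×0.72 = 2.238 m²
P = b + 2y√(1+z²) = 2.46 + 2×0.72×√(1+0.9²) = 4.397 m
R = A/P = 2.238/4.397 = 0.5089 m
S = (Q·n / (1·A·R^(2/3)))² = (2.28×0.027 / (1×2.238×0.6374))² = 0.001863

0.00186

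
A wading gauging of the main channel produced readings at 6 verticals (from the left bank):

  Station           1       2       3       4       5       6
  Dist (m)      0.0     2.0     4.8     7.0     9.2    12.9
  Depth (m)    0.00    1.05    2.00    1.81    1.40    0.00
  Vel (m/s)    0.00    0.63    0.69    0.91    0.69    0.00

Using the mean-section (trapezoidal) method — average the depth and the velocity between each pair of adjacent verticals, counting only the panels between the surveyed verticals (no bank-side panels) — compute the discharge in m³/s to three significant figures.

10.2 m³/s

Panel 1-2: Δb = 2 m, d̄ = (0.00+1.05)/2 = 0.525, v̄ = (0.00+0.63)/2 = 0.315 → q = 2×0.525×0.315 = 0.3308 m³/s
Panel 2-3: Δb = 2.8 m, d̄ = (1.05+2.00)/2 = 1.525, v̄ = (0.63+0.69)/2 = 0.66 → q = 2.8×1.525×0.66 = 2.818 m³/s
Panel 3-4: Δb = 2.2 m, d̄ = (2.00+1.81)/2 = 1.905, v̄ = (0.69+0.91)/2 = 0.8 → q = 2.2×1.905×0.8 = 3.353 m³/s
Panel 4-5: Δb = 2.2 m, d̄ = (1.81+1.40)/2 = 1.605, v̄ = (0.91+0.69)/2 = 0.8 → q = 2.2×1.605×0.8 = 2.825 m³/s
Panel 5-6: Δb = 3.7 m, d̄ = (1.40+0.00)/2 = 0.7, v̄ = (0.69+0.00)/2 = 0.345 → q = 3.7×0.7×0.345 = 0.8936 m³/s
Q = Σ q = 10.22 m³/s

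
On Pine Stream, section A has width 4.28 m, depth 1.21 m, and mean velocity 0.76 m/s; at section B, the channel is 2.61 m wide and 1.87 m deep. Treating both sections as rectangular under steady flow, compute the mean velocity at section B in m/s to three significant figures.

Q = A₁V₁ = (4.28×1.21) × 0.76 = 3.936 m³/s
A₂ = 2.61 × 1.87 = 4.881 m²
V₂ = Q/A₂ = 3.936/4.881 = 0.8064 m/s

0.806 m/s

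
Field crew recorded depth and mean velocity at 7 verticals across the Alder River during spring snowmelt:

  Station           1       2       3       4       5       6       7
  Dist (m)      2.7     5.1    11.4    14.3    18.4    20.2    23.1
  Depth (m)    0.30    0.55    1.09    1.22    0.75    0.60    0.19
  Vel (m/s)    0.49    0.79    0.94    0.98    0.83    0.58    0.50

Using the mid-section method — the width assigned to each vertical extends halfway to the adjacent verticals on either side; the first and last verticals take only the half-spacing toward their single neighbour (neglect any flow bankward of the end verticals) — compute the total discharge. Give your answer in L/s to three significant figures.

13800 L/s

w_1 = (5.1 − 2.7)/2 = 1.2 m; q_1 = 0.49 × 0.30 × 1.2 = 0.1764 m³/s
w_2 = (11.4 − 2.7)/2 = 4.35 m; q_2 = 0.79 × 0.55 × 4.35 = 1.890 m³/s
w_3 = (14.3 − 5.1)/2 = 4.6 m; q_3 = 0.94 × 1.09 × 4.6 = 4.713 m³/s
w_4 = (18.4 − 11.4)/2 = 3.5 m; q_4 = 0.98 × 1.22 × 3.5 = 4.185 m³/s
w_5 = (20.2 − 14.3)/2 = 2.95 m; q_5 = 0.83 × 0.75 × 2.95 = 1.836 m³/s
w_6 = (23.1 − 18.4)/2 = 2.35 m; q_6 = 0.58 × 0.60 × 2.35 = 0.8178 m³/s
w_7 = (23.1 − 20.2)/2 = 1.45 m; q_7 = 0.50 × 0.19 × 1.45 = 0.1378 m³/s
Q = Σ qᵢ = 13.76 m³/s
= 13.76 × 1000 = 13760 L/s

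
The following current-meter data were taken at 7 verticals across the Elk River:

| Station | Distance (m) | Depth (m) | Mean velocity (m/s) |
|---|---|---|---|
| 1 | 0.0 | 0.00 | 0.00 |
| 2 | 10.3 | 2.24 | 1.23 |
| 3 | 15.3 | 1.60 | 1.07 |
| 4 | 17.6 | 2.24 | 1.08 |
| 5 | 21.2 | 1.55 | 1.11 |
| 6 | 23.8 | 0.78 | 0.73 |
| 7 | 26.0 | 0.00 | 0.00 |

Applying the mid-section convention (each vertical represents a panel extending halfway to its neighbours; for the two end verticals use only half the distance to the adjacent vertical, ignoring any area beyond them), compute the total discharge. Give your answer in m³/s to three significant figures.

41.2 m³/s

w_2 = (15.3 − 0.0)/2 = 7.65 m; q_2 = 1.23 × 2.24 × 7.65 = 21.08 m³/s
w_3 = (17.6 − 10.3)/2 = 3.65 m; q_3 = 1.07 × 1.60 × 3.65 = 6.249 m³/s
w_4 = (21.2 − 15.3)/2 = 2.95 m; q_4 = 1.08 × 2.24 × 2.95 = 7.137 m³/s
w_5 = (23.8 − 17.6)/2 = 3.1 m; q_5 = 1.11 × 1.55 × 3.1 = 5.334 m³/s
w_6 = (26.0 − 21.2)/2 = 2.4 m; q_6 = 0.73 × 0.78 × 2.4 = 1.367 m³/s
Stations 1, 7 contribute zero (depth or velocity is 0).
Q = Σ qᵢ = 41.16 m³/s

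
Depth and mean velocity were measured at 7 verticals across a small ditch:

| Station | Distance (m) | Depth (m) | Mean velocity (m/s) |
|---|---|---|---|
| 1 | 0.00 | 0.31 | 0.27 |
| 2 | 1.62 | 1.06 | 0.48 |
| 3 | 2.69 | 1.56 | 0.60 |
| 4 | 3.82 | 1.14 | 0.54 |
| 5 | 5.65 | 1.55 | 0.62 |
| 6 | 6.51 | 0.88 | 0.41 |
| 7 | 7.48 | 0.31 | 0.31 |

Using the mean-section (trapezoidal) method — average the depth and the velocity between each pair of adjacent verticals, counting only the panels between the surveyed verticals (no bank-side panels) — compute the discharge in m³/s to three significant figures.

4.22 m³/s

Panel 1-2: Δb = 1.62 m, d̄ = (0.31+1.06)/2 = 0.685, v̄ = (0.27+0.48)/2 = 0.375 → q = 1.62×0.685×0.375 = 0.4161 m³/s
Panel 2-3: Δb = 1.07 m, d̄ = (1.06+1.56)/2 = 1.31, v̄ = (0.48+0.60)/2 = 0.54 → q = 1.07×1.31×0.54 = 0.7569 m³/s
Panel 3-4: Δb = 1.13 m, d̄ = (1.56+1.14)/2 = 1.35, v̄ = (0.60+0.54)/2 = 0.57 → q = 1.13×1.35×0.57 = 0.8695 m³/s
Panel 4-5: Δb = 1.83 m, d̄ = (1.14+1.55)/2 = 1.345, v̄ = (0.54+0.62)/2 = 0.58 → q = 1.83×1.345×0.58 = 1.428 m³/s
Panel 5-6: Δb = 0.86 m, d̄ = (1.55+0.88)/2 = 1.215, v̄ = (0.62+0.41)/2 = 0.515 → q = 0.86×1.215×0.515 = 0.5381 m³/s
Panel 6-7: Δb = 0.97 m, d̄ = (0.88+0.31)/2 = 0.595, v̄ = (0.41+0.31)/2 = 0.36 → q = 0.97×0.595×0.36 = 0.2078 m³/s
Q = Σ q = 4.216 m³/s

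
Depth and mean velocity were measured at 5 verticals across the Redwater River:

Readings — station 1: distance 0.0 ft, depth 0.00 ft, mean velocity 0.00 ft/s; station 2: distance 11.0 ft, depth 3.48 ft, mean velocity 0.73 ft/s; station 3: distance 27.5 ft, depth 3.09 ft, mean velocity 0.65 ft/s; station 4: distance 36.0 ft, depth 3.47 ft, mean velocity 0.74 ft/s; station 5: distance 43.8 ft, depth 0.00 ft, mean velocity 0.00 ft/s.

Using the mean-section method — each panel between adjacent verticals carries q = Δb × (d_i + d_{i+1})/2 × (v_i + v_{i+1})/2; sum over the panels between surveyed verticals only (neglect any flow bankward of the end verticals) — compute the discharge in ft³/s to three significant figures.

68.8 ft³/s

Panel 1-2: Δb = 11 ft, d̄ = (0.00+3.48)/2 = 1.74, v̄ = (0.00+0.73)/2 = 0.365 → q = 11×1.74×0.365 = 6.986 ft³/s
Panel 2-3: Δb = 16.5 ft, d̄ = (3.48+3.09)/2 = 3.285, v̄ = (0.73+0.65)/2 = 0.69 → q = 16.5×3.285×0.69 = 37.40 ft³/s
Panel 3-4: Δb = 8.5 ft, d̄ = (3.09+3.47)/2 = 3.28, v̄ = (0.65+0.74)/2 = 0.695 → q = 8.5×3.28×0.695 = 19.38 ft³/s
Panel 4-5: Δb = 7.8 ft, d̄ = (3.47+0.00)/2 = 1.735, v̄ = (0.74+0.00)/2 = 0.37 → q = 7.8×1.735×0.37 = 5.007 ft³/s
Q = Σ q = 68.77 ft³/s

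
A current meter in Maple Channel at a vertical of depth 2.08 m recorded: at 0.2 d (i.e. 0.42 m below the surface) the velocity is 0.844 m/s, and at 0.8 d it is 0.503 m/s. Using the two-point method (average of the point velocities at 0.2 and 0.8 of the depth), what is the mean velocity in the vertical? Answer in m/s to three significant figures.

0.674 m/s

v̄ = (0.844 + 0.503) / 2 = 0.6735 m/s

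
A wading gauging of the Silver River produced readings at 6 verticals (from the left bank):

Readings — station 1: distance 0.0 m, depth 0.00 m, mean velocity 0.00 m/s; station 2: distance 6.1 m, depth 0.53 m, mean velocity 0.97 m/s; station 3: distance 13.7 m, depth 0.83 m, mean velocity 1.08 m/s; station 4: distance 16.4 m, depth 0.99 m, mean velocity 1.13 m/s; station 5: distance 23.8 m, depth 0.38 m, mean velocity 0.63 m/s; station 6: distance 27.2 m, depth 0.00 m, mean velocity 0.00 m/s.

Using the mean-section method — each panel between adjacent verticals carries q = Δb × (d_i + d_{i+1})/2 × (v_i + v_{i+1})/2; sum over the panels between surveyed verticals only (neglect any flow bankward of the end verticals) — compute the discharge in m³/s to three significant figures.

13.5 m³/s

Panel 1-2: Δb = 6.1 m, d̄ = (0.00+0.53)/2 = 0.265, v̄ = (0.00+0.97)/2 = 0.485 → q = 6.1×0.265×0.485 = 0.7840 m³/s
Panel 2-3: Δb = 7.6 m, d̄ = (0.53+0.83)/2 = 0.68, v̄ = (0.97+1.08)/2 = 1.025 → q = 7.6×0.68×1.025 = 5.297 m³/s
Panel 3-4: Δb = 2.7 m, d̄ = (0.83+0.99)/2 = 0.91, v̄ = (1.08+1.13)/2 = 1.105 → q = 2.7×0.91×1.105 = 2.715 m³/s
Panel 4-5: Δb = 7.4 m, d̄ = (0.99+0.38)/2 = 0.685, v̄ = (1.13+0.63)/2 = 0.88 → q = 7.4×0.685×0.88 = 4.461 m³/s
Panel 5-6: Δb = 3.4 m, d̄ = (0.38+0.00)/2 = 0.19, v̄ = (0.63+0.00)/2 = 0.315 → q = 3.4×0.19×0.315 = 0.2035 m³/s
Q = Σ q = 13.46 m³/s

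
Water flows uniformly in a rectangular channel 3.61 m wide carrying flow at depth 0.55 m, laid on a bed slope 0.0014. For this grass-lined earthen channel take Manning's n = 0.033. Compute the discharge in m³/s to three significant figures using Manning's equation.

A = b·y = 3.61 × 0.55 = 1.986 m²
P = b + 2y = 3.61 + 2×0.55 = 4.710 m
R = A/P = 1.986/4.710 = 0.4215 m
Q = (1/n)·A·R^(2/3)·S^(1/2) = (1/0.033) × 1.986 × 0.4215^(2/3) × 0.0014^(1/2) = 1.266 m³/s

1.27 m³/s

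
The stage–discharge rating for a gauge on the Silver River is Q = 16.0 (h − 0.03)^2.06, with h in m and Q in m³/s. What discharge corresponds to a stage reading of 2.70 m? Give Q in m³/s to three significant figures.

121 m³/s

Q = 16.0 × (2.70 − 0.03)^2.06 = 16.0 × 2.67^2.06 = 121.0 m³/s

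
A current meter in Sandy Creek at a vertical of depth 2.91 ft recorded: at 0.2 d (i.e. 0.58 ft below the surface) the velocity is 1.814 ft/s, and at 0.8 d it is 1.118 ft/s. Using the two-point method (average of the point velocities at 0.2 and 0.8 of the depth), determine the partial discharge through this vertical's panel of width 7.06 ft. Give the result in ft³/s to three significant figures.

30.1 ft³/s

v̄ = (1.814 + 1.118) / 2 = 1.466 ft/s
q = v̄ × d × w = 1.466 × 2.91 × 7.06 = 30.12 ft³/s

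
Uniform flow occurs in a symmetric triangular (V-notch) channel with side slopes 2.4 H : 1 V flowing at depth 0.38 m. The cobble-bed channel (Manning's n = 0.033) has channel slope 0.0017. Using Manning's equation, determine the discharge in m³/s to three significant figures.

0.136 m³/s

A = z·y² = 2.4×0.38² = 0.3466 m²
P = 2y√(1+z²) = 2×0.38×√(1+2.4²) = 1.976 m
R = A/P = 0.3466/1.976 = 0.1754 m
Q = (1/n)·A·R^(2/3)·S^(1/2) = (1/0.033) × 0.3466 × 0.1754^(2/3) × 0.0017^(1/2) = 0.1357 m³/s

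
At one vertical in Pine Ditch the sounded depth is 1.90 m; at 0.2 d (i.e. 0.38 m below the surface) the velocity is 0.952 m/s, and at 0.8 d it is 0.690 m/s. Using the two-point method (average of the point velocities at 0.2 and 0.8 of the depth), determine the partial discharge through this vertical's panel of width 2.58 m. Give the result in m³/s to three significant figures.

4.02 m³/s

v̄ = (0.952 + 0.690) / 2 = 0.8210 m/s
q = v̄ × d × w = 0.8210 × 1.90 × 2.58 = 4.025 m³/s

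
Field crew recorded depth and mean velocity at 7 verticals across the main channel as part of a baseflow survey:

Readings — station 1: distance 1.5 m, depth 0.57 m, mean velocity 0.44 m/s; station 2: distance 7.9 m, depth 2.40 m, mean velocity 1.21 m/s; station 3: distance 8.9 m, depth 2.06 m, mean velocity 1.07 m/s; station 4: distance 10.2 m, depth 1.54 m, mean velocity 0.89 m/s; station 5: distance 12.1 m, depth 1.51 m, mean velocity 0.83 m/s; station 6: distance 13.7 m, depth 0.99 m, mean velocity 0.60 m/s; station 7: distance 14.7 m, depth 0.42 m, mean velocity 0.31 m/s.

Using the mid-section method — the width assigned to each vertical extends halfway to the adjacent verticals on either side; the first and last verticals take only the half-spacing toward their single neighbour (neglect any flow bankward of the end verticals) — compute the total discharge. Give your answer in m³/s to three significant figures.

19.3 m³/s

w_1 = (7.9 − 1.5)/2 = 3.2 m; q_1 = 0.44 × 0.57 × 3.2 = 0.8026 m³/s
w_2 = (8.9 − 1.5)/2 = 3.7 m; q_2 = 1.21 × 2.40 × 3.7 = 10.74 m³/s
w_3 = (10.2 − 7.9)/2 = 1.15 m; q_3 = 1.07 × 2.06 × 1.15 = 2.535 m³/s
w_4 = (12.1 − 8.9)/2 = 1.6 m; q_4 = 0.89 × 1.54 × 1.6 = 2.193 m³/s
w_5 = (13.7 − 10.2)/2 = 1.75 m; q_5 = 0.83 × 1.51 × 1.75 = 2.193 m³/s
w_6 = (14.7 − 12.1)/2 = 1.3 m; q_6 = 0.60 × 0.99 × 1.3 = 0.7722 m³/s
w_7 = (14.7 − 13.7)/2 = 0.5 m; q_7 = 0.31 × 0.42 × 0.5 = 0.06510 m³/s
Q = Σ qᵢ = 19.31 m³/s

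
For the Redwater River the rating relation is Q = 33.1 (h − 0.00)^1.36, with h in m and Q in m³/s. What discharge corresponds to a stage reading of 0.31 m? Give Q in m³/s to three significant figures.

6.73 m³/s

Q = 33.1 × (0.31 − 0.00)^1.36 = 33.1 × 0.31^1.36 = 6.731 m³/s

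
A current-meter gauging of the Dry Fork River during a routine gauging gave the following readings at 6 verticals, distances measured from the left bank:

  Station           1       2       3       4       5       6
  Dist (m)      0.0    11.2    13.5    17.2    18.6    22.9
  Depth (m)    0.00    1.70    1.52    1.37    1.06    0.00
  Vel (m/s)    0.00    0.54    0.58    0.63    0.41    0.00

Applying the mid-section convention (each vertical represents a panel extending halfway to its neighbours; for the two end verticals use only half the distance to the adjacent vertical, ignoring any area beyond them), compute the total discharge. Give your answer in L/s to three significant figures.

12300 L/s

w_2 = (13.5 − 0.0)/2 = 6.75 m; q_2 = 0.54 × 1.70 × 6.75 = 6.197 m³/s
w_3 = (17.2 − 11.2)/2 = 3 m; q_3 = 0.58 × 1.52 × 3 = 2.645 m³/s
w_4 = (18.6 − 13.5)/2 = 2.55 m; q_4 = 0.63 × 1.37 × 2.55 = 2.201 m³/s
w_5 = (22.9 − 17.2)/2 = 2.85 m; q_5 = 0.41 × 1.06 × 2.85 = 1.239 m³/s
Stations 1, 6 contribute zero (depth or velocity is 0).
Q = Σ qᵢ = 12.28 m³/s
= 12.28 × 1000 = 12280 L/s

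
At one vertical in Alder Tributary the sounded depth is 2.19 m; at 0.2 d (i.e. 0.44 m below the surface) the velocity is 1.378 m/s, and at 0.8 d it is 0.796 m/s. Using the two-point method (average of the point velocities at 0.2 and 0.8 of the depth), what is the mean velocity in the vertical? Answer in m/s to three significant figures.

1.09 m/s

v̄ = (1.378 + 0.796) / 2 = 1.087 m/s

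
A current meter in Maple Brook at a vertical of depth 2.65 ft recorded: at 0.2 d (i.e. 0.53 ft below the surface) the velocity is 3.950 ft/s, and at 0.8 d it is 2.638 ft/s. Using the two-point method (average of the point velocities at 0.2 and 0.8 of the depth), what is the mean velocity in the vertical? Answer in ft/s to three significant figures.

3.29 ft/s

v̄ = (3.950 + 2.638) / 2 = 3.294 ft/s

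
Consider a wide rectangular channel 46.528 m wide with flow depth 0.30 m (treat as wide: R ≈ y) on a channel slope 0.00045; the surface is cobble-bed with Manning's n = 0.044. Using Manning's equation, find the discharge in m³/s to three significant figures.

3.02 m³/s

A = b·y = 46.528 × 0.30 = 13.96 m²
Wide channel: R ≈ y = 0.30 m
Q = (1/n)·A·R^(2/3)·S^(1/2) = (1/0.044) × 13.96 × 0.3000^(2/3) × 0.00045^(1/2) = 3.016 m³/s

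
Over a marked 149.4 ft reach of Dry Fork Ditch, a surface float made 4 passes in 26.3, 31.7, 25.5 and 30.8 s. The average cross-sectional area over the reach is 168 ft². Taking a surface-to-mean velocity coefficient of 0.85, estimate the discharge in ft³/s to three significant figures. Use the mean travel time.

t̄ = (26.3 + 31.7 + 25.5 + 30.8) / 4 = 28.575 s
v_surface = L / t̄ = 149.4 / 28.575 = 5.228 ft/s
v_mean = 0.85 × 5.228 = 4.444 ft/s
Q = A × v_mean = 168 × 4.444 = 746.6 ft³/s

747 ft³/s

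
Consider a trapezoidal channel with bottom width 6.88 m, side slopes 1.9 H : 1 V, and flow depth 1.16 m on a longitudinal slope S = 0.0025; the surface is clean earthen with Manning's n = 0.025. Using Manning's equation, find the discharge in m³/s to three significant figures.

A = (b + z·y)·y = (6.88 + 1.9×1.16)×1.16 = 10.54 m²
P = b + 2y√(1+z²) = 6.88 + 2×1.16×√(1+1.9²) = 11.86 m
R = A/P = 10.54/11.86 = 0.8884 m
Q = (1/n)·A·R^(2/3)·S^(1/2) = (1/0.025) × 10.54 × 0.8884^(2/3) × 0.0025^(1/2) = 19.48 m³/s

19.5 m³/s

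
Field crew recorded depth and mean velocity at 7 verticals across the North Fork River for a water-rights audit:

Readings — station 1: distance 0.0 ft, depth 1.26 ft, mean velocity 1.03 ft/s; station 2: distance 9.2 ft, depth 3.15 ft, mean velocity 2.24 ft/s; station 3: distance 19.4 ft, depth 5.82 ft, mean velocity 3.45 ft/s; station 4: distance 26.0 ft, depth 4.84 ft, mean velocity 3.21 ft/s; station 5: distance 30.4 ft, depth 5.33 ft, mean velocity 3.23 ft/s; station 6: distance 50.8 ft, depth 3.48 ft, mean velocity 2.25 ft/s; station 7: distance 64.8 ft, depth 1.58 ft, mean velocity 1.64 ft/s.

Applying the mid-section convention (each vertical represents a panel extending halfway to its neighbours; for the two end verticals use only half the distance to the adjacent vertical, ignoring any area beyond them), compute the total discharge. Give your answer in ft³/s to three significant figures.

w_1 = (9.2 − 0.0)/2 = 4.6 ft; q_1 = 1.03 × 1.26 × 4.6 = 5.970 ft³/s
w_2 = (19.4 − 0.0)/2 = 9.7 ft; q_2 = 2.24 × 3.15 × 9.7 = 68.44 ft³/s
w_3 = (26.0 − 9.2)/2 = 8.4 ft; q_3 = 3.45 × 5.82 × 8.4 = 168.7 ft³/s
w_4 = (30.4 − 19.4)/2 = 5.5 ft; q_4 = 3.21 × 4.84 × 5.5 = 85.45 ft³/s
w_5 = (50.8 − 26.0)/2 = 12.4 ft; q_5 = 3.23 × 5.33 × 12.4 = 213.5 ft³/s
w_6 = (64.8 − 30.4)/2 = 17.2 ft; q_6 = 2.25 × 3.48 × 17.2 = 134.7 ft³/s
w_7 = (64.8 − 50.8)/2 = 7 ft; q_7 = 1.64 × 1.58 × 7 = 18.14 ft³/s
Q = Σ qᵢ = 694.8 ft³/s

695 ft³/s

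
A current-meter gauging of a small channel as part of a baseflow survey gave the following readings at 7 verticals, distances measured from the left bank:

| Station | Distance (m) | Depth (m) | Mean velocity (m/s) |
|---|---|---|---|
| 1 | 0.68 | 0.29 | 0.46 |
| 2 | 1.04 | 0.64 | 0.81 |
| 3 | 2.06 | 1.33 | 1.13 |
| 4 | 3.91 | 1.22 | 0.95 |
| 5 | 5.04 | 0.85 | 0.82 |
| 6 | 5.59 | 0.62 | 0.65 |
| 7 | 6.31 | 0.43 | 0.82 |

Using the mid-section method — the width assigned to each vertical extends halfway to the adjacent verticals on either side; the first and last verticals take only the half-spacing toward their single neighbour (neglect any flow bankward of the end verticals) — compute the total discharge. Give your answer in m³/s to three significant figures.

w_1 = (1.04 − 0.68)/2 = 0.18 m; q_1 = 0.46 × 0.29 × 0.18 = 0.02401 m³/s
w_2 = (2.06 − 0.68)/2 = 0.69 m; q_2 = 0.81 × 0.64 × 0.69 = 0.3577 m³/s
w_3 = (3.91 − 1.04)/2 = 1.435 m; q_3 = 1.13 × 1.33 × 1.435 = 2.157 m³/s
w_4 = (5.04 − 2.06)/2 = 1.49 m; q_4 = 0.95 × 1.22 × 1.49 = 1.727 m³/s
w_5 = (5.59 − 3.91)/2 = 0.84 m; q_5 = 0.82 × 0.85 × 0.84 = 0.5855 m³/s
w_6 = (6.31 − 5.04)/2 = 0.635 m; q_6 = 0.65 × 0.62 × 0.635 = 0.2559 m³/s
w_7 = (6.31 − 5.59)/2 = 0.36 m; q_7 = 0.82 × 0.43 × 0.36 = 0.1269 m³/s
Q = Σ qᵢ = 5.234 m³/s

5.23 m³/s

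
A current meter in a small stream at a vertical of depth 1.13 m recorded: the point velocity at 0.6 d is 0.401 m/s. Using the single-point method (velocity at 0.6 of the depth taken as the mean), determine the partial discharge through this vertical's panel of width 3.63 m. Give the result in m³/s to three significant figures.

1.64 m³/s

v̄ = v₀.₆ = 0.401 m/s
q = v̄ × d × w = 0.4010 × 1.13 × 3.63 = 1.645 m³/s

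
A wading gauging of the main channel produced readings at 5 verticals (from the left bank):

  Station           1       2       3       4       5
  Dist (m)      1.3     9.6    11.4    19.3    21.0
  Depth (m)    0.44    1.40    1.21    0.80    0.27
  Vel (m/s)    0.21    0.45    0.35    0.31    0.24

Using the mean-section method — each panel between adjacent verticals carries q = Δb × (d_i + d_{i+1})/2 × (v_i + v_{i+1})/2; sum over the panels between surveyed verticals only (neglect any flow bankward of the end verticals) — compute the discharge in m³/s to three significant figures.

Panel 1-2: Δb = 8.3 m, d̄ = (0.44+1.40)/2 = 0.92, v̄ = (0.21+0.45)/2 = 0.33 → q = 8.3×0.92×0.33 = 2.520 m³/s
Panel 2-3: Δb = 1.8 m, d̄ = (1.40+1.21)/2 = 1.305, v̄ = (0.45+0.35)/2 = 0.4 → q = 1.8×1.305×0.4 = 0.9396 m³/s
Panel 3-4: Δb = 7.9 m, d̄ = (1.21+0.80)/2 = 1.005, v̄ = (0.35+0.31)/2 = 0.33 → q = 7.9×1.005×0.33 = 2.620 m³/s
Panel 4-5: Δb = 1.7 m, d̄ = (0.80+0.27)/2 = 0.535, v̄ = (0.31+0.24)/2 = 0.275 → q = 1.7×0.535×0.275 = 0.2501 m³/s
Q = Σ q = 6.330 m³/s

6.33 m³/s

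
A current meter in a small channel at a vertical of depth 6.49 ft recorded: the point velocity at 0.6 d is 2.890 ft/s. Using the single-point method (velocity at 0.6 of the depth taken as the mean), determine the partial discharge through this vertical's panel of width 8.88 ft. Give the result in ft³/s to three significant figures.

167 ft³/s

v̄ = v₀.₆ = 2.890 ft/s
q = v̄ × d × w = 2.890 × 6.49 × 8.88 = 166.6 ft³/s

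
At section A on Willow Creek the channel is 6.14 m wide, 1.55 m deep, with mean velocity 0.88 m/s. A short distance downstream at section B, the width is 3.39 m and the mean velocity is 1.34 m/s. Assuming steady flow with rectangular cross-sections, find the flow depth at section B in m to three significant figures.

1.84 m

Q = A₁V₁ = (6.14×1.55) × 0.88 = 8.375 m³/s
d₂ = Q/(b₂ V₂) = 8.375/(3.39×1.34) = 1.844 m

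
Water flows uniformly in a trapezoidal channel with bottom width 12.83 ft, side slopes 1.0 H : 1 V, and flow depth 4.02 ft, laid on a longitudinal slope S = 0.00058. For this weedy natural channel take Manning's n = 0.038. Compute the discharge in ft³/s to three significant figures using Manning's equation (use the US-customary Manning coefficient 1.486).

127 ft³/s

A = (b + z·y)·y = (12.83 + 1.0×4.02)×4.02 = 67.74 ft²
P = b + 2y√(1+z²) = 12.83 + 2×4.02×√(1+1.0²) = 24.20 ft
R = A/P = 67.74/24.20 = 2.799 ft
Q = (1.486/n)·A·R^(2/3)·S^(1/2) = (1.486/0.038) × 67.74 × 2.799^(2/3) × 0.00058^(1/2) = 126.7 ft³/s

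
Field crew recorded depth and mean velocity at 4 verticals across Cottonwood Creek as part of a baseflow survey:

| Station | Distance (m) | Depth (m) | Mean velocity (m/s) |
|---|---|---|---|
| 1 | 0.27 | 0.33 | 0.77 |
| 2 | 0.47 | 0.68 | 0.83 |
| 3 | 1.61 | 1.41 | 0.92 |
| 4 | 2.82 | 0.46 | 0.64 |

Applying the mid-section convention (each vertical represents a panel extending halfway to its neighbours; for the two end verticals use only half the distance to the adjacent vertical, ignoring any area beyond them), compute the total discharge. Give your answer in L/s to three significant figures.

w_1 = (0.47 − 0.27)/2 = 0.1 m; q_1 = 0.77 × 0.33 × 0.1 = 0.02541 m³/s
w_2 = (1.61 − 0.27)/2 = 0.67 m; q_2 = 0.83 × 0.68 × 0.67 = 0.3781 m³/s
w_3 = (2.82 − 0.47)/2 = 1.175 m; q_3 = 0.92 × 1.41 × 1.175 = 1.524 m³/s
w_4 = (2.82 − 1.61)/2 = 0.605 m; q_4 = 0.64 × 0.46 × 0.605 = 0.1781 m³/s
Q = Σ qᵢ = 2.106 m³/s
= 2.106 × 1000 = 2106 L/s

2110 L/s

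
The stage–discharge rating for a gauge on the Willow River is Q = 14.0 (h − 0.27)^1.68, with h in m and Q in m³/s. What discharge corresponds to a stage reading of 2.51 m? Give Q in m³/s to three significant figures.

Q = 14.0 × (2.51 − 0.27)^1.68 = 14.0 × 2.24^1.68 = 54.27 m³/s

54.3 m³/s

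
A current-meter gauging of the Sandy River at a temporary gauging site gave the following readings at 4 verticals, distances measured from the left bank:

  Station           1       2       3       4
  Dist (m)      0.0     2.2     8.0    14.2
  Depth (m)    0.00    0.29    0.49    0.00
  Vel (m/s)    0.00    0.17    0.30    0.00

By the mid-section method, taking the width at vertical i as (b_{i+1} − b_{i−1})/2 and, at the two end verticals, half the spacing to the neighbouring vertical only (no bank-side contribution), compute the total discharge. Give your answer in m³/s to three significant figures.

1.08 m³/s

w_2 = (8.0 − 0.0)/2 = 4 m; q_2 = 0.17 × 0.29 × 4 = 0.1972 m³/s
w_3 = (14.2 − 2.2)/2 = 6 m; q_3 = 0.30 × 0.49 × 6 = 0.8820 m³/s
Stations 1, 4 contribute zero (depth or velocity is 0).
Q = Σ qᵢ = 1.079 m³/s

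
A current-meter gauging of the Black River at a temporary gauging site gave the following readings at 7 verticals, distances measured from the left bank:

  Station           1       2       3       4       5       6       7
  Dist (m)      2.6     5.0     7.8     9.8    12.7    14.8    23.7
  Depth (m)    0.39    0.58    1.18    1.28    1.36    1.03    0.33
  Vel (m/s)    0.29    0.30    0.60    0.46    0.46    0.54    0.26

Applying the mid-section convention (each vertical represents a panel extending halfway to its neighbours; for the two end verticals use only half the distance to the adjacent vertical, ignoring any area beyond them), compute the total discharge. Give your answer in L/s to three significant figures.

8730 L/s

w_1 = (5.0 − 2.6)/2 = 1.2 m; q_1 = 0.29 × 0.39 × 1.2 = 0.1357 m³/s
w_2 = (7.8 − 2.6)/2 = 2.6 m; q_2 = 0.30 × 0.58 × 2.6 = 0.4524 m³/s
w_3 = (9.8 − 5.0)/2 = 2.4 m; q_3 = 0.60 × 1.18 × 2.4 = 1.699 m³/s
w_4 = (12.7 − 7.8)/2 = 2.45 m; q_4 = 0.46 × 1.28 × 2.45 = 1.443 m³/s
w_5 = (14.8 − 9.8)/2 = 2.5 m; q_5 = 0.46 × 1.36 × 2.5 = 1.564 m³/s
w_6 = (23.7 − 12.7)/2 = 5.5 m; q_6 = 0.54 × 1.03 × 5.5 = 3.059 m³/s
w_7 = (23.7 − 14.8)/2 = 4.45 m; q_7 = 0.26 × 0.33 × 4.45 = 0.3818 m³/s
Q = Σ qᵢ = 8.735 m³/s
= 8.735 × 1000 = 8735 L/s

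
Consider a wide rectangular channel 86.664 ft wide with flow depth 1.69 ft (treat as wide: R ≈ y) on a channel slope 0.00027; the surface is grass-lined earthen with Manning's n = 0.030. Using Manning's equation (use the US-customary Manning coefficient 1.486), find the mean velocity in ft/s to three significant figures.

A = b·y = 86.664 × 1.69 = 146.5 ft²
Wide channel: R ≈ y = 1.69 ft
Q = (1.486/n)·A·R^(2/3)·S^(1/2) = (1.486/0.030) × 146.5 × 1.690^(2/3) × 0.00027^(1/2) = 169.1 ft³/s
V = Q/A = 169.1/146.5 = 1.155 ft/s

1.15 ft/s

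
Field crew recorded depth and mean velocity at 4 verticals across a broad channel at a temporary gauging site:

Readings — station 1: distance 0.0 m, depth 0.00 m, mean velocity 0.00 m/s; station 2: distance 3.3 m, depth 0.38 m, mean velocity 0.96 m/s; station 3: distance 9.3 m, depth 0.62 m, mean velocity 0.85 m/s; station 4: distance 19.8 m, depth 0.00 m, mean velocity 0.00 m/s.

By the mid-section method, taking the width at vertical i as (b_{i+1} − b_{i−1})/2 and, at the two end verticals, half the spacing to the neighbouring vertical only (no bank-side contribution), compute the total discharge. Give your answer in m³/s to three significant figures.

w_2 = (9.3 − 0.0)/2 = 4.65 m; q_2 = 0.96 × 0.38 × 4.65 = 1.696 m³/s
w_3 = (19.8 − 3.3)/2 = 8.25 m; q_3 = 0.85 × 0.62 × 8.25 = 4.348 m³/s
Stations 1, 4 contribute zero (depth or velocity is 0).
Q = Σ qᵢ = 6.044 m³/s

6.04 m³/s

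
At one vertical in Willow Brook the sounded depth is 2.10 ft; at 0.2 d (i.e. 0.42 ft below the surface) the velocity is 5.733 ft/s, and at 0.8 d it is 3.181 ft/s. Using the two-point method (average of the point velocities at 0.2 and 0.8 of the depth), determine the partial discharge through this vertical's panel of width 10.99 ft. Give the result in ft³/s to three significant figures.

v̄ = (5.733 + 3.181) / 2 = 4.457 ft/s
q = v̄ × d × w = 4.457 × 2.10 × 10.99 = 102.9 ft³/s

103 ft³/s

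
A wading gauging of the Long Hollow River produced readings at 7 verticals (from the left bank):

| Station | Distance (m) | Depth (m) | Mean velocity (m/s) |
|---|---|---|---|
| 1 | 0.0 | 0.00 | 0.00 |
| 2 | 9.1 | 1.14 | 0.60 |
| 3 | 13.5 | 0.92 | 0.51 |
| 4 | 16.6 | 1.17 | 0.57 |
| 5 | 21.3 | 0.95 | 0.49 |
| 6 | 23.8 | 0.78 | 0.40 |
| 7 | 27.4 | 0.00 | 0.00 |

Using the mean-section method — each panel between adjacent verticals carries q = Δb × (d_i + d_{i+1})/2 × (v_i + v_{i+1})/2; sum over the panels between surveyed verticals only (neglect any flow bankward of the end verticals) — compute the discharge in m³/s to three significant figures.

Panel 1-2: Δb = 9.1 m, d̄ = (0.00+1.14)/2 = 0.57, v̄ = (0.00+0.60)/2 = 0.3 → q = 9.1×0.57×0.3 = 1.556 m³/s
Panel 2-3: Δb = 4.4 m, d̄ = (1.14+0.92)/2 = 1.03, v̄ = (0.60+0.51)/2 = 0.555 → q = 4.4×1.03×0.555 = 2.515 m³/s
Panel 3-4: Δb = 3.1 m, d̄ = (0.92+1.17)/2 = 1.045, v̄ = (0.51+0.57)/2 = 0.54 → q = 3.1×1.045×0.54 = 1.749 m³/s
Panel 4-5: Δb = 4.7 m, d̄ = (1.17+0.95)/2 = 1.06, v̄ = (0.57+0.49)/2 = 0.53 → q = 4.7×1.06×0.53 = 2.640 m³/s
Panel 5-6: Δb = 2.5 m, d̄ = (0.95+0.78)/2 = 0.865, v̄ = (0.49+0.40)/2 = 0.445 → q = 2.5×0.865×0.445 = 0.9623 m³/s
Panel 6-7: Δb = 3.6 m, d̄ = (0.78+0.00)/2 = 0.39, v̄ = (0.40+0.00)/2 = 0.2 → q = 3.6×0.39×0.2 = 0.2808 m³/s
Q = Σ q = 9.704 m³/s

9.70 m³/s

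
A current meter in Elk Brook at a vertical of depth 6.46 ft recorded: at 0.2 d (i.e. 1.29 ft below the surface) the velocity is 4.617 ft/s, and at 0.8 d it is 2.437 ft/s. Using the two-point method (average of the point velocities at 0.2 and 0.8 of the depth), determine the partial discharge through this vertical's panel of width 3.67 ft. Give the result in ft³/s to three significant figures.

v̄ = (4.617 + 2.437) / 2 = 3.527 ft/s
q = v̄ × d × w = 3.527 × 6.46 × 3.67 = 83.62 ft³/s

83.6 ft³/s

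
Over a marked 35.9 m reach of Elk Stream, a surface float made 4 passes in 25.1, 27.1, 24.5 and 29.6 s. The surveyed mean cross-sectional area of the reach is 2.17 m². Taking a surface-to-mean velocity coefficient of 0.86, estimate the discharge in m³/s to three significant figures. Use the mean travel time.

t̄ = (25.1 + 27.1 + 24.5 + 29.6) / 4 = 26.575 s
v_surface = L / t̄ = 35.9 / 26.575 = 1.351 m/s
v_mean = 0.86 × 1.351 = 1.162 m/s
Q = A × v_mean = 2.17 × 1.162 = 2.521 m³/s

2.52 m³/s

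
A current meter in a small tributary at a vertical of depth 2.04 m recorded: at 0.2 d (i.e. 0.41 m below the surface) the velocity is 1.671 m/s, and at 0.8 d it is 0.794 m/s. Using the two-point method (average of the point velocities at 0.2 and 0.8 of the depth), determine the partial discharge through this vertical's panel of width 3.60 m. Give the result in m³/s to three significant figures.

9.05 m³/s

v̄ = (1.671 + 0.794) / 2 = 1.233 m/s
q = v̄ × d × w = 1.233 × 2.04 × 3.60 = 9.051 m³/s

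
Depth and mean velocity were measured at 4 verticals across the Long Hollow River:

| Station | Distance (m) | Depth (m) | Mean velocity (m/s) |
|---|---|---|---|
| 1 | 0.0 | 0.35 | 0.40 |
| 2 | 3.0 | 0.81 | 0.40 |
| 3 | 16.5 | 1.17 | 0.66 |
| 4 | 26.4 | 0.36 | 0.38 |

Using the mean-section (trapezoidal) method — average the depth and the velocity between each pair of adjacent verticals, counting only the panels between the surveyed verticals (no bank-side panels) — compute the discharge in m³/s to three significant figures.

Panel 1-2: Δb = 3 m, d̄ = (0.35+0.81)/2 = 0.58, v̄ = (0.40+0.40)/2 = 0.4 → q = 3×0.58×0.4 = 0.6960 m³/s
Panel 2-3: Δb = 13.5 m, d̄ = (0.81+1.17)/2 = 0.99, v̄ = (0.40+0.66)/2 = 0.53 → q = 13.5×0.99×0.53 = 7.083 m³/s
Panel 3-4: Δb = 9.9 m, d̄ = (1.17+0.36)/2 = 0.765, v̄ = (0.66+0.38)/2 = 0.52 → q = 9.9×0.765×0.52 = 3.938 m³/s
Q = Σ q = 11.72 m³/s

11.7 m³/s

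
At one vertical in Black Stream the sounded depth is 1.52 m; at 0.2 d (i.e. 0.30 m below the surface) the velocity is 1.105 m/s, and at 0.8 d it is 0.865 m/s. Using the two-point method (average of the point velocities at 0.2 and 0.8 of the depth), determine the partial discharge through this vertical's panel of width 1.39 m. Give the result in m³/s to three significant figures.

v̄ = (1.105 + 0.865) / 2 = 0.9850 m/s
q = v̄ × d × w = 0.9850 × 1.52 × 1.39 = 2.081 m³/s

2.08 m³/s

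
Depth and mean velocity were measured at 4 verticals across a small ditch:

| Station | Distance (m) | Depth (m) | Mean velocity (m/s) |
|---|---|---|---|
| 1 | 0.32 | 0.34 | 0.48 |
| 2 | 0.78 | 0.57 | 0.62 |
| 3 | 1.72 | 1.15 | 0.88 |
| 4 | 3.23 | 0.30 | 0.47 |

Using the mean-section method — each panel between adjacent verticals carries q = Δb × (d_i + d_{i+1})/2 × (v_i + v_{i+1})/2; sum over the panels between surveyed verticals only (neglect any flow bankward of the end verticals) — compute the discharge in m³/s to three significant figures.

1.46 m³/s

Panel 1-2: Δb = 0.46 m, d̄ = (0.34+0.57)/2 = 0.455, v̄ = (0.48+0.62)/2 = 0.55 → q = 0.46×0.455×0.55 = 0.1151 m³/s
Panel 2-3: Δb = 0.94 m, d̄ = (0.57+1.15)/2 = 0.86, v̄ = (0.62+0.88)/2 = 0.75 → q = 0.94×0.86×0.75 = 0.6063 m³/s
Panel 3-4: Δb = 1.51 m, d̄ = (1.15+0.30)/2 = 0.725, v̄ = (0.88+0.47)/2 = 0.675 → q = 1.51×0.725×0.675 = 0.7390 m³/s
Q = Σ q = 1.460 m³/s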